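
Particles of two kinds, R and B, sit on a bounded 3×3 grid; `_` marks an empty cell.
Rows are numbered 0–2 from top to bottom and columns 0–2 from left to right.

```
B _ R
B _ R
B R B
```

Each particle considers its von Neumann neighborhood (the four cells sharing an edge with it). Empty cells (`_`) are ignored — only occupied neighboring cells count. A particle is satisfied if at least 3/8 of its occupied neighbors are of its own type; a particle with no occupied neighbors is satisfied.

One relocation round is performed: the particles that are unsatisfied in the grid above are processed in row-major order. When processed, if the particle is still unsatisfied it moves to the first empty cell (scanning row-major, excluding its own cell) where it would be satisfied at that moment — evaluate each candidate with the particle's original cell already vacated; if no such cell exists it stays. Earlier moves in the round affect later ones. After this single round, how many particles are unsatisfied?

Initially unsatisfied (in order): (2,1), (2,2).
  (2,1) → (0,1).
  (2,2) → (2,1).
Resulting grid:
B R R
B _ R
B B _
All satisfied now.

0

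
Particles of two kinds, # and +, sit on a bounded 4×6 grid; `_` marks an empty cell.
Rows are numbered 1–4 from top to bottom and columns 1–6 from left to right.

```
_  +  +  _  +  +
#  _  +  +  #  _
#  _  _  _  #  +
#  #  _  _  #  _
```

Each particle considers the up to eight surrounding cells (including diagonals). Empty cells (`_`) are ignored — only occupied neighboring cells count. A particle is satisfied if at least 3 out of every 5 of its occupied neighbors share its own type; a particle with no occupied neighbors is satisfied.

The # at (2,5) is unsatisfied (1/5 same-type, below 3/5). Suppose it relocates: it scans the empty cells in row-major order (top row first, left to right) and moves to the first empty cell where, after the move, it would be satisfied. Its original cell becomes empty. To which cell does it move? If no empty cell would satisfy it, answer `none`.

(3,2)

Vacating (2,5). Empty cells in order:
  (1,1): 1/2 same-type → still unsatisfied.
  (1,4): 0/4 same-type → still unsatisfied.
  (2,2): 2/5 same-type → still unsatisfied.
  (2,6): 1/4 same-type → still unsatisfied.
  (3,2): 4/5 same-type → satisfied — stop here.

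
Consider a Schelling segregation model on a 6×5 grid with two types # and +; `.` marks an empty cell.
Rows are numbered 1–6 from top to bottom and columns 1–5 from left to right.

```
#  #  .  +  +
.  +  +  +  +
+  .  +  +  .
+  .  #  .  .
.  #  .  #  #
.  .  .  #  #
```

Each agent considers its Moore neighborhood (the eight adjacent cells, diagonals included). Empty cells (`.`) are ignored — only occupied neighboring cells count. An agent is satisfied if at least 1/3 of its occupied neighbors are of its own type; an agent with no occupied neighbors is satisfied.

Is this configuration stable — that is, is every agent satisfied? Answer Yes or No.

Yes

Row 1: (1,1)# 1/2 ok · (1,2)# 1/3 ok · (1,4)+ 4/4 ok · (1,5)+ 3/3 ok
Row 2: (2,2)+ 3/5 ok · (2,3)+ 5/6 ok · (2,4)+ 6/6 ok · (2,5)+ 4/4 ok
Row 3: (3,1)+ 2/2 ok · (3,3)+ 4/5 ok · (3,4)+ 4/5 ok
Row 4: (4,1)+ 1/2 ok · (4,3)# 2/4 ok
Row 5: (5,2)# 1/2 ok · (5,4)# 4/4 ok · (5,5)# 3/3 ok
Row 6: (6,4)# 3/3 ok · (6,5)# 3/3 ok
All meet the threshold, so the configuration is stable.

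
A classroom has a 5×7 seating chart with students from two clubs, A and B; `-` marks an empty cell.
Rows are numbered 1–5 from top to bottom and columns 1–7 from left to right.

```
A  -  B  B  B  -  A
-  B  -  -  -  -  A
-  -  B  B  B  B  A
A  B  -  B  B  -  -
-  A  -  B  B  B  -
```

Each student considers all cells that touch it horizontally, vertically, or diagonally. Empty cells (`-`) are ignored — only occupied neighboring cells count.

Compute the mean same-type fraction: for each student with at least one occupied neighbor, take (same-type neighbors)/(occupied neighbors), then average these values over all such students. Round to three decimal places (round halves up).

0.783

(1,1)A 0/1
(1,3)B 2/2
(1,4)B 2/2
(1,5)B 1/1
(1,7)A 1/1
(2,2)B 2/3
(2,7)A 2/3
(3,3)B 4/4
(3,4)B 4/4
(3,5)B 4/4
(3,6)B 2/4
(3,7)A 1/2
(4,1)A 1/2
(4,2)B 1/3
(4,4)B 6/6
(4,5)B 7/7
(5,2)A 1/2
(5,4)B 3/3
(5,5)B 4/4
(5,6)B 2/2
Sum over 20 students: 0/1 + 2/2 + 2/2 + 1/1 + 1/1 + 2/3 + 2/3 + 4/4 + 4/4 + 4/4 + 2/4 + 1/2 + 1/2 + 1/3 + 6/6 + 7/7 + 1/2 + 3/3 + 4/4 + 2/2 = 47/3; mean = 47/3 ÷ 20 = 47/60 = 0.783333… → 0.783.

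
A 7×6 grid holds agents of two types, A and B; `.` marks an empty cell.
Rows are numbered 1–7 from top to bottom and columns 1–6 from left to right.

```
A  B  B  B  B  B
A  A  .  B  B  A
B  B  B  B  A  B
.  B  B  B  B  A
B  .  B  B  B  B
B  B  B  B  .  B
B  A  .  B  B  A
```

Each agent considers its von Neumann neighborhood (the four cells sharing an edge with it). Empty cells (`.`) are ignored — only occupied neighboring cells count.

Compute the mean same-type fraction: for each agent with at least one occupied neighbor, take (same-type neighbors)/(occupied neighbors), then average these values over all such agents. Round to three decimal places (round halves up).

0.653

Row 1: (1,1)A 1/2 · (1,2)B 1/3 · (1,3)B 2/2 · (1,4)B 3/3 · (1,5)B 3/3 · (1,6)B 1/2
Row 2: (2,1)A 2/3 · (2,2)A 1/3 · (2,4)B 3/3 · (2,5)B 2/4 · (2,6)A 0/3
Row 3: (3,1)B 1/2 · (3,2)B 3/4 · (3,3)B 3/3 · (3,4)B 3/4 · (3,5)A 0/4 · (3,6)B 0/3
Row 4: (4,2)B 2/2 · (4,3)B 4/4 · (4,4)B 4/4 · (4,5)B 2/4 · (4,6)A 0/3
Row 5: (5,1)B 1/1 · (5,3)B 3/3 · (5,4)B 4/4 · (5,5)B 3/3 · (5,6)B 2/3
Row 6: (6,1)B 3/3 · (6,2)B 2/3 · (6,3)B 3/3 · (6,4)B 3/3 · (6,6)B 1/2
Row 7: (7,1)B 1/2 · (7,2)A 0/2 · (7,4)B 2/2 · (7,5)B 1/2 · (7,6)A 0/2
Sum over 37 agents: 1/2 + 1/3 + 2/2 + 3/3 + 3/3 + 1/2 + 2/3 + 1/3 + 3/3 + 2/4 + 0/3 + 1/2 + 3/4 + 3/3 + 3/4 + 0/4 + 0/3 + 2/2 + 4/4 + 4/4 + 2/4 + 0/3 + 1/1 + 3/3 + 4/4 + 3/3 + 2/3 + 3/3 + 2/3 + 3/3 + 3/3 + 1/2 + 1/2 + 0/2 + 2/2 + 1/2 + 0/2 = 145/6; mean = 145/6 ÷ 37 = 145/222 = 0.653153… → 0.653.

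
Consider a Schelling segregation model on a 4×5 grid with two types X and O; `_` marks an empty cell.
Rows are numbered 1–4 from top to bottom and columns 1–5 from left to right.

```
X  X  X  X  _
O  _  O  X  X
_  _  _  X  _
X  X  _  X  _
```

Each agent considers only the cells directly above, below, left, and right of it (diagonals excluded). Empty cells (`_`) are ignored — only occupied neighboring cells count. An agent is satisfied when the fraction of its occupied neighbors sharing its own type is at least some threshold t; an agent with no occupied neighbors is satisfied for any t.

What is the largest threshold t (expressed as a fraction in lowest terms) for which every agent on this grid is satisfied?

0/1

(1,1)X 1/2
(1,2)X 2/2
(1,3)X 2/3
(1,4)X 2/2
(2,1)O 0/1
(2,3)O 0/2
(2,4)X 3/4
(2,5)X 1/1
(3,4)X 2/2
(4,1)X 1/1
(4,2)X 1/1
(4,4)X 1/1
The smallest same-type fraction is 0/1 at (2,1), which reduces to 0/1. Any threshold above that leaves this agent unsatisfied.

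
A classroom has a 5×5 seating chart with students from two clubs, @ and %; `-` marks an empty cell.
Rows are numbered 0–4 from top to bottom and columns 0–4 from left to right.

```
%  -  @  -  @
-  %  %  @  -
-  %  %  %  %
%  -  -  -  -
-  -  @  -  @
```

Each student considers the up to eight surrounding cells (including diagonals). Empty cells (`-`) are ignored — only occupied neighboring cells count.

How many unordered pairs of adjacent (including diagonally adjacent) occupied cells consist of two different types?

Scan each occupied cell's neighbors to the right and below (and the two forward diagonals) so each pair is counted once.
Row 0: %(0,0)–%(1,1)= @(0,2)–%(1,2)≠ @(0,2)–@(1,3)= @(0,2)–%(1,1)≠ @(0,4)–@(1,3)=  → 2/5 unlike.
Row 1: %(1,1)–%(1,2)= %(1,1)–%(2,1)= %(1,1)–%(2,2)= %(1,2)–@(1,3)≠ %(1,2)–%(2,2)= %(1,2)–%(2,3)= %(1,2)–%(2,1)= @(1,3)–%(2,3)≠ @(1,3)–%(2,4)≠ @(1,3)–%(2,2)≠  → 4/10 unlike.
Row 2: %(2,1)–%(2,2)= %(2,1)–%(3,0)= %(2,2)–%(2,3)= %(2,3)–%(2,4)=  → 0/4 unlike.
Total adjacent occupied pairs: 19; unlike-type pairs: 6.

6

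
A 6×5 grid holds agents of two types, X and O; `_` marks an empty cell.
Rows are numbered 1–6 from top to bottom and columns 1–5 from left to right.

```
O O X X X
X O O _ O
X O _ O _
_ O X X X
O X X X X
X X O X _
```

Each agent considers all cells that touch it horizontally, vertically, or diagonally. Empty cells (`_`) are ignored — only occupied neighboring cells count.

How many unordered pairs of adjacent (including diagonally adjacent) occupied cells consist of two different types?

Scan each occupied cell's neighbors to the right and below (and the two forward diagonals) so each pair is counted once.
Row 1: O(1,1)–O(1,2)= O(1,1)–X(2,1)≠ O(1,1)–O(2,2)= O(1,2)–X(1,3)≠ O(1,2)–O(2,2)= O(1,2)–O(2,3)= O(1,2)–X(2,1)≠ X(1,3)–X(1,4)= X(1,3)–O(2,3)≠ X(1,3)–O(2,2)≠ X(1,4)–X(1,5)= X(1,4)–O(2,5)≠ X(1,4)–O(2,3)≠ X(1,5)–O(2,5)≠  → 8/14 unlike.
Row 2: X(2,1)–O(2,2)≠ X(2,1)–X(3,1)= X(2,1)–O(3,2)≠ O(2,2)–O(2,3)= O(2,2)–O(3,2)= O(2,2)–X(3,1)≠ O(2,3)–O(3,4)= O(2,3)–O(3,2)= O(2,5)–O(3,4)=  → 3/9 unlike.
Row 3: X(3,1)–O(3,2)≠ X(3,1)–O(4,2)≠ O(3,2)–O(4,2)= O(3,2)–X(4,3)≠ O(3,4)–X(4,4)≠ O(3,4)–X(4,5)≠ O(3,4)–X(4,3)≠  → 6/7 unlike.
Row 4: O(4,2)–X(4,3)≠ O(4,2)–X(5,2)≠ O(4,2)–X(5,3)≠ O(4,2)–O(5,1)= X(4,3)–X(4,4)= X(4,3)–X(5,3)= X(4,3)–X(5,4)= X(4,3)–X(5,2)= X(4,4)–X(4,5)= X(4,4)–X(5,4)= X(4,4)–X(5,5)= X(4,4)–X(5,3)= X(4,5)–X(5,5)= X(4,5)–X(5,4)=  → 3/14 unlike.
Row 5: O(5,1)–X(5,2)≠ O(5,1)–X(6,1)≠ O(5,1)–X(6,2)≠ X(5,2)–X(5,3)= X(5,2)–X(6,2)= X(5,2)–O(6,3)≠ X(5,2)–X(6,1)= X(5,3)–X(5,4)= X(5,3)–O(6,3)≠ X(5,3)–X(6,4)= X(5,3)–X(6,2)= X(5,4)–X(5,5)= X(5,4)–X(6,4)= X(5,4)–O(6,3)≠ X(5,5)–X(6,4)=  → 6/15 unlike.
Row 6: X(6,1)–X(6,2)= X(6,2)–O(6,3)≠ O(6,3)–X(6,4)≠  → 2/3 unlike.
Total adjacent occupied pairs: 62; unlike-type pairs: 28.

28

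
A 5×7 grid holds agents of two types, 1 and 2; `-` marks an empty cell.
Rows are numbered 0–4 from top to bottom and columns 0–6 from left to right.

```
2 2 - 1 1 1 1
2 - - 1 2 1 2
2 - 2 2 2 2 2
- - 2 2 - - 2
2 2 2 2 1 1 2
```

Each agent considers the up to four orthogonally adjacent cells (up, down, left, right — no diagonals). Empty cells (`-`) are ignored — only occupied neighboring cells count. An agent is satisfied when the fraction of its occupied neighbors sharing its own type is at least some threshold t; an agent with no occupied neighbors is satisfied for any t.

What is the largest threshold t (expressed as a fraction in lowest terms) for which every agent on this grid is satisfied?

Row 0: (0,0)2 2/2 · (0,1)2 1/1 · (0,3)1 2/2 · (0,4)1 2/3 · (0,5)1 3/3 · (0,6)1 1/2
Row 1: (1,0)2 2/2 · (1,3)1 1/3 · (1,4)2 1/4 · (1,5)1 1/4 · (1,6)2 1/3
Row 2: (2,0)2 1/1 · (2,2)2 2/2 · (2,3)2 3/4 · (2,4)2 3/3 · (2,5)2 2/3 · (2,6)2 3/3
Row 3: (3,2)2 3/3 · (3,3)2 3/3 · (3,6)2 2/2
Row 4: (4,0)2 1/1 · (4,1)2 2/2 · (4,2)2 3/3 · (4,3)2 2/3 · (4,4)1 1/2 · (4,5)1 1/2 · (4,6)2 1/2
The smallest same-type fraction is 1/4 at (1,4), which reduces to 1/4. Any threshold above that leaves this agent unsatisfied.

1/4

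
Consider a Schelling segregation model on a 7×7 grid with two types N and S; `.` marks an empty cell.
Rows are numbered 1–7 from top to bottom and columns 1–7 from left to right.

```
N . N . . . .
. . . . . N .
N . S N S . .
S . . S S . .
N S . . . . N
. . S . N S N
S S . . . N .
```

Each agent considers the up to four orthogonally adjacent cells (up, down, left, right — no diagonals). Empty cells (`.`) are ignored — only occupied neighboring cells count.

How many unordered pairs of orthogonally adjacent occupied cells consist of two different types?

9

Scan each occupied cell's neighbors to the right and below so each pair is counted once.
Row 3: N(3,1)–S(4,1)≠ S(3,3)–N(3,4)≠ N(3,4)–S(3,5)≠ N(3,4)–S(4,4)≠ S(3,5)–S(4,5)=  → 4/5 unlike.
Row 4: S(4,1)–N(5,1)≠ S(4,4)–S(4,5)=  → 1/2 unlike.
Row 5: N(5,1)–S(5,2)≠ N(5,7)–N(6,7)=  → 1/2 unlike.
Row 6: N(6,5)–S(6,6)≠ S(6,6)–N(6,7)≠ S(6,6)–N(7,6)≠  → 3/3 unlike.
Row 7: S(7,1)–S(7,2)=  → 0/1 unlike.
Total adjacent occupied pairs: 13; unlike-type pairs: 9.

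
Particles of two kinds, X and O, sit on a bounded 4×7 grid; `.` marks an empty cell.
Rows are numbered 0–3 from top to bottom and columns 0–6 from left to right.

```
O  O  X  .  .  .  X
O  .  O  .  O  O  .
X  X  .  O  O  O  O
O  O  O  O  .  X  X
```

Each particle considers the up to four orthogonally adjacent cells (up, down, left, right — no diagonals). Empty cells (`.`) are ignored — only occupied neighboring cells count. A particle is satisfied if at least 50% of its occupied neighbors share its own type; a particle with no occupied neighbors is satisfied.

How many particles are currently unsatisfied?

3

Row 0: (0,0)O 2/2 satisfied · (0,1)O 1/2 satisfied · (0,2)X 0/2 not · (0,6)X 0/0 satisfied
Row 1: (1,0)O 1/2 satisfied · (1,2)O 0/1 not · (1,4)O 2/2 satisfied · (1,5)O 2/2 satisfied
Row 2: (2,0)X 1/3 not · (2,1)X 1/2 satisfied · (2,3)O 2/2 satisfied · (2,4)O 3/3 satisfied · (2,5)O 3/4 satisfied · (2,6)O 1/2 satisfied
Row 3: (3,0)O 1/2 satisfied · (3,1)O 2/3 satisfied · (3,2)O 2/2 satisfied · (3,3)O 2/2 satisfied · (3,5)X 1/2 satisfied · (3,6)X 1/2 satisfied
Unsatisfied: (0,2), (1,2), (2,0) — 3 in total.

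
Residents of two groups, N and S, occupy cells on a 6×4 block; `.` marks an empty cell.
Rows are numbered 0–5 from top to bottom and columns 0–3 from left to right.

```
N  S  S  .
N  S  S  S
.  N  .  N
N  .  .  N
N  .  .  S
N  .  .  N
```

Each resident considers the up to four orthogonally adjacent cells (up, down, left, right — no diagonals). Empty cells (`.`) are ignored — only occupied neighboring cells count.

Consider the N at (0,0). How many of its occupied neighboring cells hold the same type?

Occupied neighbors of (0,0): (1,0)=N, (0,1)=S.
Same type (N): 1 of 2.

1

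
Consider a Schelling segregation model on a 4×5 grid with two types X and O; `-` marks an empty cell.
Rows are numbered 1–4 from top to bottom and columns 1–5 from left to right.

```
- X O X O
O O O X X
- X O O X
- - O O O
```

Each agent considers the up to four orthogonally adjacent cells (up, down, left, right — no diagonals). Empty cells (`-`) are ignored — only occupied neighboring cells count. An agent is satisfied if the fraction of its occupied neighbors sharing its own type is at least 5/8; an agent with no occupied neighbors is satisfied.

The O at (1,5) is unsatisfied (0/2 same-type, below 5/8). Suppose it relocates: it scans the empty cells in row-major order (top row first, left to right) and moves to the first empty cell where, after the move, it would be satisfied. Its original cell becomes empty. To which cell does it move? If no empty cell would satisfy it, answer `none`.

(4,1)

Vacating (1,5). Empty cells in order:
  (1,1): 1/2 same-type → still unsatisfied.
  (3,1): 1/2 same-type → still unsatisfied.
  (4,1): 0/0 same-type → satisfied — stop here.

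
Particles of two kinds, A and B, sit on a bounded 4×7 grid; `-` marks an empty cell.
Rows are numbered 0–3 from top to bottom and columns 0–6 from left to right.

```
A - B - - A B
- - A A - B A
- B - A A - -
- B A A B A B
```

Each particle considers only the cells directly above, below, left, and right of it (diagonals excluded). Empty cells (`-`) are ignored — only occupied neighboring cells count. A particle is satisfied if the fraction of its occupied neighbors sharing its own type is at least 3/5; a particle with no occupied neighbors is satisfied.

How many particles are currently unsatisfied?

(0,0)A 0/0 satisfied
(0,2)B 0/1 not
(0,5)A 0/2 not
(0,6)B 0/2 not
(1,2)A 1/2 not
(1,3)A 2/2 satisfied
(1,5)B 0/2 not
(1,6)A 0/2 not
(2,1)B 1/1 satisfied
(2,3)A 3/3 satisfied
(2,4)A 1/2 not
(3,1)B 1/2 not
(3,2)A 1/2 not
(3,3)A 2/3 satisfied
(3,4)B 0/3 not
(3,5)A 0/2 not
(3,6)B 0/1 not
Unsatisfied: (0,2), (0,5), (0,6), (1,2), (1,5), (1,6), (2,4), (3,1), (3,2), (3,4), (3,5), (3,6) — 12 in total.

12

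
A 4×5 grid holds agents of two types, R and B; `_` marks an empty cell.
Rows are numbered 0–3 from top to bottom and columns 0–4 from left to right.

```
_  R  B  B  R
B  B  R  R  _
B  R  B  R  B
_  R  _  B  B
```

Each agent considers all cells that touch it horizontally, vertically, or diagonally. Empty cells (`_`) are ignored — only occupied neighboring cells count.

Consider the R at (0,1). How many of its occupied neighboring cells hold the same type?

1

Occupied neighbors of (0,1): (0,2)=B, (1,0)=B, (1,1)=B, (1,2)=R.
Same type (R): 1 of 4.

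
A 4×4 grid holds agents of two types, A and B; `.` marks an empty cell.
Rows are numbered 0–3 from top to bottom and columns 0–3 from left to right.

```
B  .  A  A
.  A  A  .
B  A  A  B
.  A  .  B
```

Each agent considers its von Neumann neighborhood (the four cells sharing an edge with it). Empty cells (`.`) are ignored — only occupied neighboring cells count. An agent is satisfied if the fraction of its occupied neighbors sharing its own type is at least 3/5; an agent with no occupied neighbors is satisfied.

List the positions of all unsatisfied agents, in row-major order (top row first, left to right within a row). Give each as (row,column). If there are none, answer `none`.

(2,0), (2,3)

(0,0)B 0/0 ✓
(0,2)A 2/2 ✓
(0,3)A 1/1 ✓
(1,1)A 2/2 ✓
(1,2)A 3/3 ✓
(2,0)B 0/1 ✗
(2,1)A 3/4 ✓
(2,2)A 2/3 ✓
(2,3)B 1/2 ✗
(3,1)A 1/1 ✓
(3,3)B 1/1 ✓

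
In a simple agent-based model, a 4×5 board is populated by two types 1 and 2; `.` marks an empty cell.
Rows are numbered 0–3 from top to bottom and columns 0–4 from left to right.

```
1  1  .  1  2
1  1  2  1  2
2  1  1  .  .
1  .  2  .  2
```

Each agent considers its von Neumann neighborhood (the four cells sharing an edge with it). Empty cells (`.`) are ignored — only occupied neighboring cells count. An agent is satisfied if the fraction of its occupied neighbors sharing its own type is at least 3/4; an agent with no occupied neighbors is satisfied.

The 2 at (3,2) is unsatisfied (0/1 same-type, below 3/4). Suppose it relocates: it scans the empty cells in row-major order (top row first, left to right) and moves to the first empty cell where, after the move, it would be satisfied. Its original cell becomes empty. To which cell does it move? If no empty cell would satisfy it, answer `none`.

Vacating (3,2). Empty cells in order:
  (0,2): 1/3 same-type → still unsatisfied.
  (2,3): 0/2 same-type → still unsatisfied.
  (2,4): 2/2 same-type → satisfied — stop here.

(2,4)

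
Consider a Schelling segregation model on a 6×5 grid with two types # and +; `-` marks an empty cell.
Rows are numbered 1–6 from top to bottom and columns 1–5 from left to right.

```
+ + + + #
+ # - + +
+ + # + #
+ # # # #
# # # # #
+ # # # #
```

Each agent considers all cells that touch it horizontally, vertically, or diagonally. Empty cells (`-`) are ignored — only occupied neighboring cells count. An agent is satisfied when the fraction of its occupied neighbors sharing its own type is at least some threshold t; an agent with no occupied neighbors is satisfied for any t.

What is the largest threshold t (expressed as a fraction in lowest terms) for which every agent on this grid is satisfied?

0/1

Row 1: (1,1)+ 2/3 · (1,2)+ 3/4 · (1,3)+ 3/4 · (1,4)+ 3/4 · (1,5)# 0/3
Row 2: (2,1)+ 4/5 · (2,2)# 1/7 · (2,4)+ 4/7 · (2,5)+ 3/5
Row 3: (3,1)+ 3/5 · (3,2)+ 3/7 · (3,3)# 4/7 · (3,4)+ 2/7 · (3,5)# 2/5
Row 4: (4,1)+ 2/5 · (4,2)# 5/8 · (4,3)# 6/8 · (4,4)# 7/8 · (4,5)# 4/5
Row 5: (5,1)# 3/5 · (5,2)# 6/8 · (5,3)# 8/8 · (5,4)# 8/8 · (5,5)# 5/5
Row 6: (6,1)+ 0/3 · (6,2)# 4/5 · (6,3)# 5/5 · (6,4)# 5/5 · (6,5)# 3/3
The smallest same-type fraction is 0/3 at (1,5), which reduces to 0/1. Any threshold above that leaves this agent unsatisfied.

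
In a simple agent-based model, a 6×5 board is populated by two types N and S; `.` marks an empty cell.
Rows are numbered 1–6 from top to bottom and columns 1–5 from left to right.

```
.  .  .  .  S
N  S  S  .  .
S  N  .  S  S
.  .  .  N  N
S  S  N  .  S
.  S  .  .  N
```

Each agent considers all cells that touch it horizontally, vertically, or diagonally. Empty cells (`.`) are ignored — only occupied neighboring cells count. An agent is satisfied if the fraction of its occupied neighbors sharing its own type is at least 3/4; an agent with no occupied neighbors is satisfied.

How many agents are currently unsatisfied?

(1,5)S 0/0 ok
(2,1)N 1/3 unhappy
(2,2)S 2/4 unhappy
(2,3)S 2/3 unhappy
(3,1)S 1/3 unhappy
(3,2)N 1/4 unhappy
(3,4)S 2/4 unhappy
(3,5)S 1/3 unhappy
(4,4)N 2/5 unhappy
(4,5)N 1/4 unhappy
(5,1)S 2/2 ok
(5,2)S 2/3 unhappy
(5,3)N 1/3 unhappy
(5,5)S 0/3 unhappy
(6,2)S 2/3 unhappy
(6,5)N 0/1 unhappy
Unsatisfied: (2,1), (2,2), (2,3), (3,1), (3,2), (3,4), (3,5), (4,4), (4,5), (5,2), (5,3), (5,5), (6,2), (6,5) — 14 in total.

14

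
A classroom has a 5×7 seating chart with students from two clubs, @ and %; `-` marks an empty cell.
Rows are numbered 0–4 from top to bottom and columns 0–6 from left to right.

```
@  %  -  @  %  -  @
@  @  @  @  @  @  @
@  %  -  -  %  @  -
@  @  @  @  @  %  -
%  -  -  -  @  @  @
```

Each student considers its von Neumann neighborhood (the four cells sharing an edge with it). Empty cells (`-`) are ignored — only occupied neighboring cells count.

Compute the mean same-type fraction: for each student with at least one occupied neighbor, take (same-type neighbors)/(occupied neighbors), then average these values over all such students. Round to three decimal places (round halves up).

0.596

(0,0)@ 1/2
(0,1)% 0/2
(0,3)@ 1/2
(0,4)% 0/2
(0,6)@ 1/1
(1,0)@ 3/3
(1,1)@ 2/4
(1,2)@ 2/2
(1,3)@ 3/3
(1,4)@ 2/4
(1,5)@ 3/3
(1,6)@ 2/2
(2,0)@ 2/3
(2,1)% 0/3
(2,4)% 0/3
(2,5)@ 1/3
(3,0)@ 2/3
(3,1)@ 2/3
(3,2)@ 2/2
(3,3)@ 2/2
(3,4)@ 2/4
(3,5)% 0/3
(4,0)% 0/1
(4,4)@ 2/2
(4,5)@ 2/3
(4,6)@ 1/1
Sum over 26 students: 1/2 + 0/2 + 1/2 + 0/2 + 1/1 + 3/3 + 2/4 + 2/2 + 3/3 + 2/4 + 3/3 + 2/2 + 2/3 + 0/3 + 0/3 + 1/3 + 2/3 + 2/3 + 2/2 + 2/2 + 2/4 + 0/3 + 0/1 + 2/2 + 2/3 + 1/1 = 31/2; mean = 31/2 ÷ 26 = 31/52 = 0.596153… → 0.596.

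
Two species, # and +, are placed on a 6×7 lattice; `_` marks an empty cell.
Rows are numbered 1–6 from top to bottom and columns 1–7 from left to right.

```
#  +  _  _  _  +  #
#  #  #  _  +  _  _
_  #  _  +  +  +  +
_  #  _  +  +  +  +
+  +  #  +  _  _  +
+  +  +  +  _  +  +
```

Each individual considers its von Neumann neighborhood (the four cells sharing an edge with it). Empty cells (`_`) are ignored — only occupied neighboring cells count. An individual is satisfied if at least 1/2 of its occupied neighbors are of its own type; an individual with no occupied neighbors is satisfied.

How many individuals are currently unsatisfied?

Row 1: (1,1)# 1/2 ok · (1,2)+ 0/2 unhappy · (1,6)+ 0/1 unhappy · (1,7)# 0/1 unhappy
Row 2: (2,1)# 2/2 ok · (2,2)# 3/4 ok · (2,3)# 1/1 ok · (2,5)+ 1/1 ok
Row 3: (3,2)# 2/2 ok · (3,4)+ 2/2 ok · (3,5)+ 4/4 ok · (3,6)+ 3/3 ok · (3,7)+ 2/2 ok
Row 4: (4,2)# 1/2 ok · (4,4)+ 3/3 ok · (4,5)+ 3/3 ok · (4,6)+ 3/3 ok · (4,7)+ 3/3 ok
Row 5: (5,1)+ 2/2 ok · (5,2)+ 2/4 ok · (5,3)# 0/3 unhappy · (5,4)+ 2/3 ok · (5,7)+ 2/2 ok
Row 6: (6,1)+ 2/2 ok · (6,2)+ 3/3 ok · (6,3)+ 2/3 ok · (6,4)+ 2/2 ok · (6,6)+ 1/1 ok · (6,7)+ 2/2 ok
Unsatisfied: (1,2), (1,6), (1,7), (5,3) — 4 in total.

4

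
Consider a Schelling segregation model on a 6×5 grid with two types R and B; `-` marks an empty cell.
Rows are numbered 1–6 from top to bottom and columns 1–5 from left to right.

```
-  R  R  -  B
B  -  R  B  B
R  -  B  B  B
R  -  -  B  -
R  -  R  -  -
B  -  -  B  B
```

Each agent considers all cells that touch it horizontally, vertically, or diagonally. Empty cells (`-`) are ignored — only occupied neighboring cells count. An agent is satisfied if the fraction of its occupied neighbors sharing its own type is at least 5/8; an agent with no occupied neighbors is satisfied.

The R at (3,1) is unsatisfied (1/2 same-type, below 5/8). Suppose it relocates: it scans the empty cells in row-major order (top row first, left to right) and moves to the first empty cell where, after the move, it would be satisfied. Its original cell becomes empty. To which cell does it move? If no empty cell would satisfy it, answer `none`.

(4,2)

Vacating (3,1). Empty cells in order:
  (1,1): 1/2 same-type → still unsatisfied.
  (1,4): 2/5 same-type → still unsatisfied.
  (2,2): 3/5 same-type → still unsatisfied.
  (3,2): 2/4 same-type → still unsatisfied.
  (4,2): 3/4 same-type → satisfied — stop here.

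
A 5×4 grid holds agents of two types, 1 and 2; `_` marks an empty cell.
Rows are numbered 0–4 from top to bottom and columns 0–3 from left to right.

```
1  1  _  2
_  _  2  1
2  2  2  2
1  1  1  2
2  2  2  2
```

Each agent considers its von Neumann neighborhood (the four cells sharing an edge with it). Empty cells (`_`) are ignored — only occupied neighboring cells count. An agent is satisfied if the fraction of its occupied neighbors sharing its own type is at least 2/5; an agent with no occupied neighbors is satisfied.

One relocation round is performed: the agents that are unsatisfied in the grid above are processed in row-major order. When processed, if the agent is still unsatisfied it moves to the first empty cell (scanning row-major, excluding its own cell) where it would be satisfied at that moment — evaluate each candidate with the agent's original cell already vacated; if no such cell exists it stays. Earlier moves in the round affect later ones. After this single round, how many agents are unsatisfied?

2

Initially unsatisfied (in order): (0,3), (1,3), (3,0), (3,2).
  (0,3) → (0,2).
  (1,3) → (1,0).
  (3,0) → (1,1).
  (3,2): no empty cell satisfies it; stays.
Resulting grid:
1 1 2 _
1 1 2 _
2 2 2 2
_ 1 1 2
2 2 2 2
Unsatisfied now: (3,1), (3,2).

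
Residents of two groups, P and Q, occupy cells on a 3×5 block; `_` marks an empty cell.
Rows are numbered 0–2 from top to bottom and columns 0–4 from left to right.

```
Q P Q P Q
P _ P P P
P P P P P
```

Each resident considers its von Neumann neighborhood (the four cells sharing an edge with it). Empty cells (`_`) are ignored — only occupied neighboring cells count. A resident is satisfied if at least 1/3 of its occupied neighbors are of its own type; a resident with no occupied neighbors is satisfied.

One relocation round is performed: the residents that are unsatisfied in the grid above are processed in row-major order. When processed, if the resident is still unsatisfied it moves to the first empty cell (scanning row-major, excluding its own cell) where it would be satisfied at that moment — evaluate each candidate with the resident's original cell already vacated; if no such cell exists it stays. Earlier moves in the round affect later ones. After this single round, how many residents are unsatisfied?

Initially unsatisfied (in order): (0,0), (0,1), (0,2), (0,4).
  (0,0): no empty cell satisfies it; stays.
  (0,1) → (1,1).
  (0,2) → (0,1).
  (0,4) → (0,2).
Resulting grid:
Q Q Q P _
P P P P P
P P P P P
All satisfied now.

0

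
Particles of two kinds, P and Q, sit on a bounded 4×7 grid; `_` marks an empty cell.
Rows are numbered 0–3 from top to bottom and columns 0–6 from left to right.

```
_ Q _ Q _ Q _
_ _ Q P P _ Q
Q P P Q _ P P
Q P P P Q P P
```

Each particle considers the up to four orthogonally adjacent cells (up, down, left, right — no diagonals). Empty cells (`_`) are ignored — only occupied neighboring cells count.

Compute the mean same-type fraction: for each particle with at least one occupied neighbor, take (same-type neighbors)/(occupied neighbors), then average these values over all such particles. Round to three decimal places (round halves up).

(0,1)Q — no occupied neighbors
(0,3)Q 0/1
(0,5)Q — no occupied neighbors
(1,2)Q 0/2
(1,3)P 1/4
(1,4)P 1/1
(1,6)Q 0/1
(2,0)Q 1/2
(2,1)P 2/3
(2,2)P 2/4
(2,3)Q 0/3
(2,5)P 2/2
(2,6)P 2/3
(3,0)Q 1/2
(3,1)P 2/3
(3,2)P 3/3
(3,3)P 1/3
(3,4)Q 0/2
(3,5)P 2/3
(3,6)P 2/2
Sum over 18 particles: 0/1 + 0/2 + 1/4 + 1/1 + 0/1 + 1/2 + 2/3 + 2/4 + 0/3 + 2/2 + 2/3 + 1/2 + 2/3 + 3/3 + 1/3 + 0/2 + 2/3 + 2/2 = 35/4; mean = 35/4 ÷ 18 = 35/72 = 0.486111… → 0.486.

0.486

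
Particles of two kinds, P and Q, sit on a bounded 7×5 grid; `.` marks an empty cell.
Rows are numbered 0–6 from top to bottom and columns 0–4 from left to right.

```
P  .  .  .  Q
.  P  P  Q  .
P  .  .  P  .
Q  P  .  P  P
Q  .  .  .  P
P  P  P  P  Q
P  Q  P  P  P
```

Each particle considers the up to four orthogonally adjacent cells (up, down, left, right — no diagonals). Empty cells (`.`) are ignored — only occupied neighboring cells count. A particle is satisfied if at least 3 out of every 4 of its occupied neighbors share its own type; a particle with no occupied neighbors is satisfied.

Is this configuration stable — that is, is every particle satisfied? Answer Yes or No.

No

(0,0)P 0/0 satisfied
(0,4)Q 0/0 satisfied
(1,1)P 1/1 satisfied
(1,2)P 1/2 not
(1,3)Q 0/2 not
(2,0)P 0/1 not
(2,3)P 1/2 not
(3,0)Q 1/3 not
(3,1)P 0/1 not
(3,3)P 2/2 satisfied
(3,4)P 2/2 satisfied
(4,0)Q 1/2 not
(4,4)P 1/2 not
(5,0)P 2/3 not
(5,1)P 2/3 not
(5,2)P 3/3 satisfied
(5,3)P 2/3 not
(5,4)Q 0/3 not
(6,0)P 1/2 not
(6,1)Q 0/3 not
(6,2)P 2/3 not
(6,3)P 3/3 satisfied
(6,4)P 1/2 not
For instance (1,2) has only 1/2 same-type neighbors, below 3/4.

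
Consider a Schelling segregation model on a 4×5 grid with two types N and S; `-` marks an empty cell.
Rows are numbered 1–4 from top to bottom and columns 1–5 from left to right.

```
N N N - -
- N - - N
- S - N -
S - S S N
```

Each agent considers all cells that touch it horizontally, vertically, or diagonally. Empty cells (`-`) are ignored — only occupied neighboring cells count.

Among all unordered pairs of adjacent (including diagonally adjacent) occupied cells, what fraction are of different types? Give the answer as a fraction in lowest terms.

Scan each occupied cell's neighbors to the right and below (and the two forward diagonals) so each pair is counted once.
From row 1: 0 unlike of 5 pairs (running 0/5).
From row 2: 1 unlike of 2 pairs (running 1/7).
From row 3: 2 unlike of 5 pairs (running 3/12).
From row 4: 1 unlike of 2 pairs (running 4/14).
Total adjacent occupied pairs: 14; unlike-type pairs: 4.
4/14 reduces to 2/7.

2/7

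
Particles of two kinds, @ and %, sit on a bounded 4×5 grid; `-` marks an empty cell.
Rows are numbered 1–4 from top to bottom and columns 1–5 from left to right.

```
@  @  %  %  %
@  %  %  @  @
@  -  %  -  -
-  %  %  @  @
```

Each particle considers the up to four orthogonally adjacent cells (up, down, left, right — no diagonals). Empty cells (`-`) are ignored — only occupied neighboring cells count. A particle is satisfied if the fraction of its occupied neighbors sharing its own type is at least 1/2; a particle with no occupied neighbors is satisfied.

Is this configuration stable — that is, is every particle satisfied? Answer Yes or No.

No

Row 1: (1,1)@ 2/2 ok · (1,2)@ 1/3 unhappy · (1,3)% 2/3 ok · (1,4)% 2/3 ok · (1,5)% 1/2 ok
Row 2: (2,1)@ 2/3 ok · (2,2)% 1/3 unhappy · (2,3)% 3/4 ok · (2,4)@ 1/3 unhappy · (2,5)@ 1/2 ok
Row 3: (3,1)@ 1/1 ok · (3,3)% 2/2 ok
Row 4: (4,2)% 1/1 ok · (4,3)% 2/3 ok · (4,4)@ 1/2 ok · (4,5)@ 1/1 ok
For instance (1,2) has only 1/3 same-type neighbors, below 1/2.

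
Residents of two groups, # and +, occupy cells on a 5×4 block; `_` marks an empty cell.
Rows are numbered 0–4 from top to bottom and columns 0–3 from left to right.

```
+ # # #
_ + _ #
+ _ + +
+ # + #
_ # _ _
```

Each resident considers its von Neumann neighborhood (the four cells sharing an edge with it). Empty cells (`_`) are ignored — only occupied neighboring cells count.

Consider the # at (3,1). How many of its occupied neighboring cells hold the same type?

Occupied neighbors of (3,1): (4,1)=#, (3,0)=+, (3,2)=+.
Same type (#): 1 of 3.

1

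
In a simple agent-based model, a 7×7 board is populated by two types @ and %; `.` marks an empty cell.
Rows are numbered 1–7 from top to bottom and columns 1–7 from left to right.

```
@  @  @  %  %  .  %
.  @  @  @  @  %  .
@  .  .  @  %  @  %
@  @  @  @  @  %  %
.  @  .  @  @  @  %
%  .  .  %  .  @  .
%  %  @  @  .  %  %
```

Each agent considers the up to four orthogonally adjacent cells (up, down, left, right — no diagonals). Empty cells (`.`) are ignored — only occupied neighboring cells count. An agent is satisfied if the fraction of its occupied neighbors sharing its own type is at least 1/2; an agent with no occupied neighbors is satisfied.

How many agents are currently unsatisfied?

Row 1: (1,1)@ 1/1 ✓ · (1,2)@ 3/3 ✓ · (1,3)@ 2/3 ✓ · (1,4)% 1/3 ✗ · (1,5)% 1/2 ✓ · (1,7)% 0/0 ✓
Row 2: (2,2)@ 2/2 ✓ · (2,3)@ 3/3 ✓ · (2,4)@ 3/4 ✓ · (2,5)@ 1/4 ✗ · (2,6)% 0/2 ✗
Row 3: (3,1)@ 1/1 ✓ · (3,4)@ 2/3 ✓ · (3,5)% 0/4 ✗ · (3,6)@ 0/4 ✗ · (3,7)% 1/2 ✓
Row 4: (4,1)@ 2/2 ✓ · (4,2)@ 3/3 ✓ · (4,3)@ 2/2 ✓ · (4,4)@ 4/4 ✓ · (4,5)@ 2/4 ✓ · (4,6)% 1/4 ✗ · (4,7)% 3/3 ✓
Row 5: (5,2)@ 1/1 ✓ · (5,4)@ 2/3 ✓ · (5,5)@ 3/3 ✓ · (5,6)@ 2/4 ✓ · (5,7)% 1/2 ✓
Row 6: (6,1)% 1/1 ✓ · (6,4)% 0/2 ✗ · (6,6)@ 1/2 ✓
Row 7: (7,1)% 2/2 ✓ · (7,2)% 1/2 ✓ · (7,3)@ 1/2 ✓ · (7,4)@ 1/2 ✓ · (7,6)% 1/2 ✓ · (7,7)% 1/1 ✓
Unsatisfied: (1,4), (2,5), (2,6), (3,5), (3,6), (4,6), (6,4) — 7 in total.

7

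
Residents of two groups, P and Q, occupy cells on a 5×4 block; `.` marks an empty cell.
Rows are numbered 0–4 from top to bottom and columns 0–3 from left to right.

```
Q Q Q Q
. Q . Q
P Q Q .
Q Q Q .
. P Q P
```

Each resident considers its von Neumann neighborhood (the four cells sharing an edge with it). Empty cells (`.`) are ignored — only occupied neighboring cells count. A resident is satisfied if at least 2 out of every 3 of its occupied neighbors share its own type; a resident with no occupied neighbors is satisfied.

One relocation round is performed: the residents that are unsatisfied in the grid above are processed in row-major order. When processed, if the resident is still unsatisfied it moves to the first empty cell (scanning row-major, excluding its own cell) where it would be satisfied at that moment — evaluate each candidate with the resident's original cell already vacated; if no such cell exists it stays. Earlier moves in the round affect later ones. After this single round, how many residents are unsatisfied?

Initially unsatisfied (in order): (2,0), (3,0), (4,1), (4,2), (4,3).
  (2,0): no empty cell satisfies it; stays.
  (3,0) → (1,0).
  (4,1) → (4,0).
  (4,2) → (1,2).
  (4,3): now satisfied by earlier moves; stays.
Resulting grid:
Q Q Q Q
Q Q Q Q
P Q Q .
. Q Q .
P . . P
Unsatisfied now: (2,0).

1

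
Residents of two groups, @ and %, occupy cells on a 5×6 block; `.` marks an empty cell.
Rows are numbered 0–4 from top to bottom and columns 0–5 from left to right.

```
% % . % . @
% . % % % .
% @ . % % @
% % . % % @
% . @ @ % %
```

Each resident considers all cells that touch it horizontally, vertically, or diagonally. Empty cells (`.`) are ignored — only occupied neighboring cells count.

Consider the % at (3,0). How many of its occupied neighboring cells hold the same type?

3

Occupied neighbors of (3,0): (2,0)=%, (2,1)=@, (3,1)=%, (4,0)=%.
Same type (%): 3 of 4.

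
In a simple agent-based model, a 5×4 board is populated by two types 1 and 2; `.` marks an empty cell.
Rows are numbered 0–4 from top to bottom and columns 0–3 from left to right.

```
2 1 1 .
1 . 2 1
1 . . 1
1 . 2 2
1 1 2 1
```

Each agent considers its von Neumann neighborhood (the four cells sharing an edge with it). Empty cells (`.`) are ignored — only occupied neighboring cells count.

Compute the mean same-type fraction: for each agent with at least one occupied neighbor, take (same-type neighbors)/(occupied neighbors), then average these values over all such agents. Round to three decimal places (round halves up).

0.511

(0,0)2 0/2
(0,1)1 1/2
(0,2)1 1/2
(1,0)1 1/2
(1,2)2 0/2
(1,3)1 1/2
(2,0)1 2/2
(2,3)1 1/2
(3,0)1 2/2
(3,2)2 2/2
(3,3)2 1/3
(4,0)1 2/2
(4,1)1 1/2
(4,2)2 1/3
(4,3)1 0/2
Sum over 15 agents: 0/2 + 1/2 + 1/2 + 1/2 + 0/2 + 1/2 + 2/2 + 1/2 + 2/2 + 2/2 + 1/3 + 2/2 + 1/2 + 1/3 + 0/2 = 23/3; mean = 23/3 ÷ 15 = 23/45 = 0.511111… → 0.511.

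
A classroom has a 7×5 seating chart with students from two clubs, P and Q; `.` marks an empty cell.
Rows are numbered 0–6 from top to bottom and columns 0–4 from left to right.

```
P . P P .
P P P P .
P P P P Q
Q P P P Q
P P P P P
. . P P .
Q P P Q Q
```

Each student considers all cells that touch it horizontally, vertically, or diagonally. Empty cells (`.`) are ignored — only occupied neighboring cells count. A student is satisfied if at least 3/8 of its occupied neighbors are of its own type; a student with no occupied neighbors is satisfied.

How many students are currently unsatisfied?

5

(0,0)P 2/2 ✓
(0,2)P 4/4 ✓
(0,3)P 3/3 ✓
(1,0)P 4/4 ✓
(1,1)P 7/7 ✓
(1,2)P 7/7 ✓
(1,3)P 5/6 ✓
(2,0)P 4/5 ✓
(2,1)P 7/8 ✓
(2,2)P 8/8 ✓
(2,3)P 5/7 ✓
(2,4)Q 1/4 ✗
(3,0)Q 0/5 ✗
(3,1)P 7/8 ✓
(3,2)P 8/8 ✓
(3,3)P 6/8 ✓
(3,4)Q 1/5 ✗
(4,0)P 2/3 ✓
(4,1)P 5/6 ✓
(4,2)P 7/7 ✓
(4,3)P 6/7 ✓
(4,4)P 3/4 ✓
(5,2)P 6/7 ✓
(5,3)P 5/7 ✓
(6,0)Q 0/1 ✗
(6,1)P 2/3 ✓
(6,2)P 3/4 ✓
(6,3)Q 1/4 ✗
(6,4)Q 1/2 ✓
Unsatisfied: (2,4), (3,0), (3,4), (6,0), (6,3) — 5 in total.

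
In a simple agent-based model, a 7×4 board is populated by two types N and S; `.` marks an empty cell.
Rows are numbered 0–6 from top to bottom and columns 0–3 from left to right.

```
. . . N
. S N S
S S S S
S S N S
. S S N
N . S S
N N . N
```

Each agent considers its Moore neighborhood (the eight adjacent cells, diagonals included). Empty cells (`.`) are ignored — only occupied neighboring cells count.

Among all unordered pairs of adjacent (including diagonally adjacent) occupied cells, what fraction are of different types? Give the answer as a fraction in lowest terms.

Scan each occupied cell's neighbors to the right and below (and the two forward diagonals) so each pair is counted once.
From row 0: 1 unlike of 2 pairs (running 1/2).
From row 1: 5 unlike of 10 pairs (running 6/12).
From row 2: 3 unlike of 13 pairs (running 9/25).
From row 3: 5 unlike of 11 pairs (running 14/36).
From row 4: 4 unlike of 8 pairs (running 18/44).
From row 5: 3 unlike of 6 pairs (running 21/50).
From row 6: 0 unlike of 1 pairs (running 21/51).
Total adjacent occupied pairs: 51; unlike-type pairs: 21.
21/51 reduces to 7/17.

7/17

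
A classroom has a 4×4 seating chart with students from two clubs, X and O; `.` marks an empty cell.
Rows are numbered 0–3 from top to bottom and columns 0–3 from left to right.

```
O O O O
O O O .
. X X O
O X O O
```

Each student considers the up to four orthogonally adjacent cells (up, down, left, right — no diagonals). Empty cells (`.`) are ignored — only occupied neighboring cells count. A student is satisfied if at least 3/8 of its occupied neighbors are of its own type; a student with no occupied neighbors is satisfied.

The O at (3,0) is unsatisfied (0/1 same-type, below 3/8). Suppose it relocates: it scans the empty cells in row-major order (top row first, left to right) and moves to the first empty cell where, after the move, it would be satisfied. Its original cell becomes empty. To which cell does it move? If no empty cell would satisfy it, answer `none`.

Vacating (3,0). Empty cells in order:
  (1,3): 3/3 same-type → satisfied — stop here.

(1,3)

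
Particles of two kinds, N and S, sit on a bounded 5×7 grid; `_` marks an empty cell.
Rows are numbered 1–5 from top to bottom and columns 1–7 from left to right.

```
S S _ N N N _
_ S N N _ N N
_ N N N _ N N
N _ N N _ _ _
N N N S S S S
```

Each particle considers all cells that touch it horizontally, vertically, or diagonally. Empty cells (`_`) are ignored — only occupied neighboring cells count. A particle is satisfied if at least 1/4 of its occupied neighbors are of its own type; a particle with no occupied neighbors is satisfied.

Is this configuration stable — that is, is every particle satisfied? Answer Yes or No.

Yes

(1,1)S 2/2 satisfied
(1,2)S 2/3 satisfied
(1,4)N 3/3 satisfied
(1,5)N 4/4 satisfied
(1,6)N 3/3 satisfied
(2,2)S 2/5 satisfied
(2,3)N 5/7 satisfied
(2,4)N 5/5 satisfied
(2,6)N 5/5 satisfied
(2,7)N 4/4 satisfied
(3,2)N 4/5 satisfied
(3,3)N 6/7 satisfied
(3,4)N 5/5 satisfied
(3,6)N 3/3 satisfied
(3,7)N 3/3 satisfied
(4,1)N 3/3 satisfied
(4,3)N 6/7 satisfied
(4,4)N 4/6 satisfied
(5,1)N 2/2 satisfied
(5,2)N 4/4 satisfied
(5,3)N 3/4 satisfied
(5,4)S 1/4 satisfied
(5,5)S 2/3 satisfied
(5,6)S 2/2 satisfied
(5,7)S 1/1 satisfied
All meet the threshold, so the configuration is stable.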